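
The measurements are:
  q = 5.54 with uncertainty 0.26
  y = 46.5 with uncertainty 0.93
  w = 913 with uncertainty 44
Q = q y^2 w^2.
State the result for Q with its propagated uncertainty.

(9.99 ± 1.14) × 10^9

Products/powers → add relative errors in quadrature, weighted by exponent:
  (1·δq/q)² = (1×0.0469)² = 0.00220;  (2·δy/y)² = (2×0.0200)² = 0.00160;  (2·δw/w)² = (2×0.0482)² = 0.00929
δQ/Q = √(0.0131) = 0.114
Q = 9.99e+09, so δQ = 0.114 × 9.99e+09 = 1.14e+09.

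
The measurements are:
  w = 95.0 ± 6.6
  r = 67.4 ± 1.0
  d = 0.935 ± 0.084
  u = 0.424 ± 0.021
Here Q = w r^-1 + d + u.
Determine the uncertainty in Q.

Let p = w·r^-1 = 1.41. δp/p = √((1·δw/w)² + (-1·δr/r)²) = √(0.00483 + 0.000220) = 0.0710, so δp = 0.100.
Q = p + d + u: δQ = √(δp² + δd² + δu²) = √(0.0100 + 0.00706 + 0.000441) = 0.132

0.132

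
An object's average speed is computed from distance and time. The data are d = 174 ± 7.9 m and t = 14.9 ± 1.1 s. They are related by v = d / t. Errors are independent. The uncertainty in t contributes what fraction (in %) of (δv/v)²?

(δv/v)² = (1·δd/d)² + (-1·δt/t)²
  d term: (1×0.0454)² = 0.00206
  t term: (-1×0.0738)² = 0.00545
Total = 0.00751. Share from t = 0.00545/0.00751 = 0.726.

72.6%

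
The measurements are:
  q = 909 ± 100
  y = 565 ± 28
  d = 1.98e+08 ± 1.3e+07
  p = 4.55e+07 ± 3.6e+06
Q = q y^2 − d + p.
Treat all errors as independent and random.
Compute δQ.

4.5e+07

Let w = q·y^2 = 2.9e+08. δw/w = √((1·δq/q)² + (2·δy/y)²) = √(0.0121 + 0.00982) = 0.148, so δw = 4.3e+07.
Q = w − d + p: δQ = √(δw² + δd² + δp²) = √(1.85e+15 + 1.69e+14 + 1.3e+13) = 4.5e+07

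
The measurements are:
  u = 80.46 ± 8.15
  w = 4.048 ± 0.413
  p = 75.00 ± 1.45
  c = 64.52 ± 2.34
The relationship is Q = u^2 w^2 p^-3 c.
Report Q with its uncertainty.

Relative error in a monomial: (δQ/Q)² = Σ (nᵢ · δxᵢ/xᵢ)².
  (2·δu/u)² = (2×0.101)² = 0.0410;  (2·δw/w)² = (2×0.102)² = 0.0416;  (-3·δp/p)² = (-3×0.0193)² = 0.00336;  (1·δc/c)² = (1×0.0363)² = 0.00132
δQ/Q = √(0.0874) = 0.296
Q = 16.22, so δQ = 0.296 × 16.22 = 4.80.

16.22 ± 4.80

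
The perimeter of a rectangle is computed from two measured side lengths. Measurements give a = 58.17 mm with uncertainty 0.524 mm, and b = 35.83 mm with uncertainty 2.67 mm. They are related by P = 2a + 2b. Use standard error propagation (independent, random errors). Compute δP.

For a sum/difference, combine absolute errors in quadrature:
  (2·δa)² = 1.10;  (2·δb)² = 28.5
δP = √(29.6) = 5.44 mm

5.44 mm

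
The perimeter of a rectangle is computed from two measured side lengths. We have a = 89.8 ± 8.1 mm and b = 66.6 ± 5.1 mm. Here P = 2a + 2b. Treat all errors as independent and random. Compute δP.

Absolute uncertainties add in quadrature for a linear combination:
  (2·δa)² = 262;  (2·δb)² = 104
δP = √(366) = 19.1 mm

19.1 mm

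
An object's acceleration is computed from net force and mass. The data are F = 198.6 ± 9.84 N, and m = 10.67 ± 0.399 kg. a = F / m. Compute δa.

1.16 m/s^2

Products/powers → add relative errors in quadrature, weighted by exponent:
  (1·δF/F)² = (1×0.0495)² = 0.00245;  (-1·δm/m)² = (-1×0.0374)² = 0.00140
δa/a = √(0.00385) = 0.0621
a = 18.61 m/s^2, so δa = 0.0621 × 18.61 = 1.16 m/s^2.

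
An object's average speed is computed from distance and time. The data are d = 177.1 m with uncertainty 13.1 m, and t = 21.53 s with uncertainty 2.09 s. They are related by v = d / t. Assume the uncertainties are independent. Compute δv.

1.00 m/s

Relative error in a monomial: (δv/v)² = Σ (nᵢ · δxᵢ/xᵢ)².
  (1·δd/d)² = (1×0.0740)² = 0.00547;  (-1·δt/t)² = (-1×0.0971)² = 0.00942
δv/v = √(0.0149) = 0.122
v = 8.226 m/s, so δv = 0.122 × 8.226 = 1.00 m/s.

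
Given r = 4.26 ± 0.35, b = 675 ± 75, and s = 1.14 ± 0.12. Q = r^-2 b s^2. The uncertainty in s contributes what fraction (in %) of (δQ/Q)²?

(δQ/Q)² = (-2·δr/r)² + (1·δb/b)² + (2·δs/s)²
  r term: (-2×0.0822)² = 0.0270
  b term: (1×0.111)² = 0.0123
  s term: (2×0.105)² = 0.0443
Total = 0.0837. Share from s = 0.0443/0.0837 = 0.530.

53.0%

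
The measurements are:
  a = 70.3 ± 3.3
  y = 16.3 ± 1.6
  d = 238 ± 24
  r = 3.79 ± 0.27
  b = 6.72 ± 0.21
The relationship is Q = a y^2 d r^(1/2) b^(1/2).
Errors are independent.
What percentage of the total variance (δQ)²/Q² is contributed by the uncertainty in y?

(δQ/Q)² = (1·δa/a)² + (2·δy/y)² + (1·δd/d)² + (½·δr/r)² + (½·δb/b)²
  a term: (1×0.0469)² = 0.00220
  y term: (2×0.0982)² = 0.0385
  d term: (1×0.101)² = 0.0102
  r term: (0.5×0.0712)² = 0.00127
  b term: (0.5×0.0312)² = 0.000244
Total = 0.0524. Share from y = 0.0385/0.0524 = 0.735.

73.5%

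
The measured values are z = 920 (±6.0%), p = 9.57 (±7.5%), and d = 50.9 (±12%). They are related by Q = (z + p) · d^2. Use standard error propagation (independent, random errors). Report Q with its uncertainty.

Let u = z + p = 930. δu = √(δz² + δp²) = √(3050 + 0.515) = 55.2, so δu/u = 0.0594.
Q is then a monomial in u, d:
δQ/Q = √((δu/u)² + (2·δd/d)²) = √(0.00353 + 0.0576) = 0.247
Q = 2.41e+06, so δQ = 0.247 × 2.41e+06 = 5.95e+05.

(2.41 ± 0.595) × 10^6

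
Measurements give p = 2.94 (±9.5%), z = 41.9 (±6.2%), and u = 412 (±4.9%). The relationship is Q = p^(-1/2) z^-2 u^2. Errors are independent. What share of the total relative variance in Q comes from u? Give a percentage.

35.3%

(δQ/Q)² = (−½·δp/p)² + (-2·δz/z)² + (2·δu/u)²
  p term: (-0.5×0.0950)² = 0.00226
  z term: (-2×0.0620)² = 0.0154
  u term: (2×0.0490)² = 0.00960
Total = 0.0272. Share from u = 0.00960/0.0272 = 0.353.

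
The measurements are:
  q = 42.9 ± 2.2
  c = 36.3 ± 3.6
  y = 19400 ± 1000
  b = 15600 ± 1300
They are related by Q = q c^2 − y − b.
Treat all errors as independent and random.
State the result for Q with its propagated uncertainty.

Let p = q·c^2 = 56500. δp/p = √((1·δq/q)² + (2·δc/c)²) = √(0.00263 + 0.0393) = 0.205, so δp = 11600.
Q = p − y − b: δQ = √(δp² + δy² + δb²) = √(1.34e+08 + 1e+06 + 1.69e+06) = 11700
Q = 21500.

21500 ± 11700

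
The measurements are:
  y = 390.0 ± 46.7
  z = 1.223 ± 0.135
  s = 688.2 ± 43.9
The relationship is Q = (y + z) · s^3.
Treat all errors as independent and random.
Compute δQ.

Let u = y + z = 391.2. δu = √(δy² + δz²) = √(2180 + 0.0182) = 46.7, so δu/u = 0.119.
Q is then a monomial in u, s:
δQ/Q = √((δu/u)² + (3·δs/s)²) = √(0.0142 + 0.0366) = 0.226
Q = 1.275e+11, so δQ = 0.226 × 1.275e+11 = 2.88e+10.

2.88e+10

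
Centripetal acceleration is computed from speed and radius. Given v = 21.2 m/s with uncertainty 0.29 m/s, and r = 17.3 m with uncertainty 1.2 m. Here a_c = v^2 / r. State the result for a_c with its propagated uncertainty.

26.0 ± 1.94 m/s^2

For a monomial a_c ∝ v^2, r^-1, fractional errors add in quadrature:
  (2·δv/v)² = (2×0.0137)² = 0.000748;  (-1·δr/r)² = (-1×0.0694)² = 0.00481
δa_c/a_c = √(0.00556) = 0.0746
a_c = 26.0 m/s^2, so δa_c = 0.0746 × 26.0 = 1.94 m/s^2.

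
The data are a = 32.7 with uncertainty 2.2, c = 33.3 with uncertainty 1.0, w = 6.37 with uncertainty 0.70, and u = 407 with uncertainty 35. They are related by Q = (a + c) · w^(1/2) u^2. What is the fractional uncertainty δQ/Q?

Let h = a + c = 66.0. δh = √(δa² + δc²) = √(4.84 + 1.00) = 2.42, so δh/h = 0.0366.
Q is then a monomial in h, w, u:
δQ/Q = √((δh/h)² + (½·δw/w)² + (2·δu/u)²) = √(0.00134 + 0.00302 + 0.0296) = 0.184

0.184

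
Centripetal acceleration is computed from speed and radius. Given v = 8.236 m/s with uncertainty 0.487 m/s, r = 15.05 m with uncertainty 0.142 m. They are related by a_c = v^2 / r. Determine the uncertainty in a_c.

Relative error in a monomial: (δa_c/a_c)² = Σ (nᵢ · δxᵢ/xᵢ)².
  (2·δv/v)² = (2×0.0591)² = 0.0140;  (-1·δr/r)² = (-1×0.00944)² = 8.9e-05
δa_c/a_c = √(0.0141) = 0.119
a_c = 4.507 m/s^2, so δa_c = 0.119 × 4.507 = 0.535 m/s^2.

0.535 m/s^2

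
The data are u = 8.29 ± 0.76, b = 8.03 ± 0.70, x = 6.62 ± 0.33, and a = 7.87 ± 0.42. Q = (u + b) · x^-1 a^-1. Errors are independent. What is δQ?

0.0303

Let w = u + b = 16.3. δw = √(δu² + δb²) = √(0.578 + 0.490) = 1.03, so δw/w = 0.0633.
Q is then a monomial in w, x, a:
δQ/Q = √((δw/w)² + (-1·δx/x)² + (-1·δa/a)²) = √(0.00401 + 0.00248 + 0.00285) = 0.0967
Q = 0.313, so δQ = 0.0967 × 0.313 = 0.0303.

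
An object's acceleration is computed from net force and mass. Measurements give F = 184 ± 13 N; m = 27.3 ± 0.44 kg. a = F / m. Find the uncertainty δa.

0.488 m/s^2

Relative error in a monomial: (δa/a)² = Σ (nᵢ · δxᵢ/xᵢ)².
  (1·δF/F)² = (1×0.0707)² = 0.00499;  (-1·δm/m)² = (-1×0.0161)² = 0.000260
δa/a = √(0.00525) = 0.0725
a = 6.74 m/s^2, so δa = 0.0725 × 6.74 = 0.488 m/s^2.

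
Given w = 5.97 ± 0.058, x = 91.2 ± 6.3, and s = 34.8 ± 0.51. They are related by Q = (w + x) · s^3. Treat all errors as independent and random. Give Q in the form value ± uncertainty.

Let u = w + x = 97.2. δu = √(δw² + δx²) = √(0.00336 + 39.7) = 6.30, so δu/u = 0.0648.
Q is then a monomial in u, s:
δQ/Q = √((δu/u)² + (3·δs/s)²) = √(0.00420 + 0.00193) = 0.0783
Q = 4.1e+06, so δQ = 0.0783 × 4.1e+06 = 3.21e+05.

(4.10 ± 0.321) × 10^6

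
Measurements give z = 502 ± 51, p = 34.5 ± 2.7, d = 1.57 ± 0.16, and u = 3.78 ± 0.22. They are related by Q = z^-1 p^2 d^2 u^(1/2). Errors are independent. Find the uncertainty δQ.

3.16

Each factor contributes (exponent × relative error)² to (δQ/Q)²:
  (-1·δz/z)² = (-1×0.102)² = 0.0103;  (2·δp/p)² = (2×0.0783)² = 0.0245;  (2·δd/d)² = (2×0.102)² = 0.0415;  (½·δu/u)² = (0.5×0.0582)² = 0.000847
δQ/Q = √(0.0772) = 0.278
Q = 11.4, so δQ = 0.278 × 11.4 = 3.16.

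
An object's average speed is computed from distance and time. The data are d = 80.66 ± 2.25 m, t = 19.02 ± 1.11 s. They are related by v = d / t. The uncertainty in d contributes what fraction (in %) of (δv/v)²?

(δv/v)² = (1·δd/d)² + (-1·δt/t)²
  d term: (1×0.0279)² = 0.000778
  t term: (-1×0.0584)² = 0.00341
Total = 0.00418. Share from d = 0.000778/0.00418 = 0.186.

18.6%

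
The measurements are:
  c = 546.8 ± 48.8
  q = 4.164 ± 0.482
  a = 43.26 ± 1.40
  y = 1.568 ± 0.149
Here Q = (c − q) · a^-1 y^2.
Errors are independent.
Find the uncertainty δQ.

6.56

Let u = c − q = 542.6. δu = √(δc² + δq²) = √(2380 + 0.232) = 48.8, so δu/u = 0.0899.
Q is then a monomial in u, a, y:
δQ/Q = √((δu/u)² + (-1·δa/a)² + (2·δy/y)²) = √(0.00809 + 0.00105 + 0.0361) = 0.213
Q = 30.84, so δQ = 0.213 × 30.84 = 6.56.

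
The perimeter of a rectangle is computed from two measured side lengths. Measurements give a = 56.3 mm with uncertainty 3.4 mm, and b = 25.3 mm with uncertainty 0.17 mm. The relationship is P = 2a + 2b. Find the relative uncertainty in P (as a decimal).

P is a linear combination, so absolute uncertainties add in quadrature:
  (2·δa)² = 46.2;  (2·δb)² = 0.116
δP = √(46.4) = 6.81 mm
P = 163 mm, so δP/P = 6.81/163 = 0.0417.

0.0417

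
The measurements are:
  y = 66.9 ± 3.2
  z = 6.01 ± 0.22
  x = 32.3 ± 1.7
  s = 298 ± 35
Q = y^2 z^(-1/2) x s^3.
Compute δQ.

For a monomial Q ∝ y^2, z^(-1/2), x, s^3, fractional errors add in quadrature:
  (2·δy/y)² = (2×0.0478)² = 0.00915;  (−½·δz/z)² = (-0.5×0.0366)² = 0.000335;  (1·δx/x)² = (1×0.0526)² = 0.00277;  (3·δs/s)² = (3×0.117)² = 0.124
δQ/Q = √(0.136) = 0.369
Q = 1.56e+12, so δQ = 0.369 × 1.56e+12 = 5.76e+11.

5.76e+11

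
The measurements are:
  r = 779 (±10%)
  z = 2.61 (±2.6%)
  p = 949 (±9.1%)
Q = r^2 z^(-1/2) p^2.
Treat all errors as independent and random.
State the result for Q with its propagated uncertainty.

For a monomial Q ∝ r^2, z^(-1/2), p^2, fractional errors add in quadrature:
  (2·δr/r)² = (2×0.100)² = 0.0400;  (−½·δz/z)² = (-0.5×0.0260)² = 0.000169;  (2·δp/p)² = (2×0.0910)² = 0.0331
δQ/Q = √(0.0733) = 0.271
Q = 3.38e+11, so δQ = 0.271 × 3.38e+11 = 9.16e+10.

(3.38 ± 0.916) × 10^11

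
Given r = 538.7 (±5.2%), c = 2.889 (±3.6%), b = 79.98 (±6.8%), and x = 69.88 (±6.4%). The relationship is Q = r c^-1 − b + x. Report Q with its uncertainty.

Let p = r·c^-1 = 186.5. δp/p = √((1·δr/r)² + (-1·δc/c)²) = √(0.00270 + 0.00130) = 0.0632, so δp = 11.8.
Q = p − b + x: δQ = √(δp² + δb² + δx²) = √(139 + 29.6 + 20.0) = 13.7
Q = 176.4.

176.4 ± 13.7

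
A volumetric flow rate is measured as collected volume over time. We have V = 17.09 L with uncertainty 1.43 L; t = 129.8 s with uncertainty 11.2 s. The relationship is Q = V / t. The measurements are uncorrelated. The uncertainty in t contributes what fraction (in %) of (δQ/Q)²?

51.5%

(δQ/Q)² = (1·δV/V)² + (-1·δt/t)²
  V term: (1×0.0837)² = 0.00700
  t term: (-1×0.0863)² = 0.00745
Total = 0.0144. Share from t = 0.00745/0.0144 = 0.515.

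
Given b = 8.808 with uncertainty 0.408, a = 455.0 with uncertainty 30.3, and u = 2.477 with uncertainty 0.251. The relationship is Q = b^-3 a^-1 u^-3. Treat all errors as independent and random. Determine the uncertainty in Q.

For a monomial Q ∝ b^-3, a^-1, u^-3, fractional errors add in quadrature:
  (-3·δb/b)² = (-3×0.0463)² = 0.0193;  (-1·δa/a)² = (-1×0.0666)² = 0.00443;  (-3·δu/u)² = (-3×0.101)² = 0.0924
δQ/Q = √(0.116) = 0.341
Q = 2.116e-07, so δQ = 0.341 × 2.116e-07 = 7.21e-08.

7.21e-08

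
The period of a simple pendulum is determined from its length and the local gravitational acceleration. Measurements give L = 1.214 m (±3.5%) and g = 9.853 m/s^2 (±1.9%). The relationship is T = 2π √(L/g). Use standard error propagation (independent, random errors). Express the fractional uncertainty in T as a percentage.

Since T is a product/quotient, work with relative uncertainties:
  (½·δL/L)² = (0.5×0.0350)² = 0.000306;  (−½·δg/g)² = (-0.5×0.0190)² = 9.02e-05
δT/T = √(0.000397) = 0.0199

1.99%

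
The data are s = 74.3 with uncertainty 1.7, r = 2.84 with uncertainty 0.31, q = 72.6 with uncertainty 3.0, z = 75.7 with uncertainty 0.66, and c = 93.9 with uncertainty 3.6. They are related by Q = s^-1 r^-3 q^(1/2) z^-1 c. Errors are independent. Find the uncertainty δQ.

Q is a product of powers, so relative uncertainties combine in quadrature:
  (-1·δs/s)² = (-1×0.0229)² = 0.000524;  (-3·δr/r)² = (-3×0.109)² = 0.107;  (½·δq/q)² = (0.5×0.0413)² = 0.000427;  (-1·δz/z)² = (-1×0.00872)² = 7.6e-05;  (1·δc/c)² = (1×0.0383)² = 0.00147
δQ/Q = √(0.110) = 0.331
Q = 0.00621, so δQ = 0.331 × 0.00621 = 0.00206.

0.00206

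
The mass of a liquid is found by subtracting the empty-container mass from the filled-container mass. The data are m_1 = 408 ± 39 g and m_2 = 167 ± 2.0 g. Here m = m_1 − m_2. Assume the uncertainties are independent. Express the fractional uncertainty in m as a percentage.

Each term contributes (cᵢ δxᵢ)² to (δm)²:
  (δm_1)² = 1520;  (δm_2)² = 4.00
δm = √(1520) = 39.1 g
m = 241 g, so δm/m = 39.1/241 = 0.162.

16.2%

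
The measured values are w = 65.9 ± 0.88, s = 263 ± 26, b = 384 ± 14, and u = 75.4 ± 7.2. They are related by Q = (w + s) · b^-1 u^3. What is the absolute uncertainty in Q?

1.1e+05

Let h = w + s = 329. δh = √(δw² + δs²) = √(0.774 + 676) = 26.0, so δh/h = 0.0791.
Q is then a monomial in h, b, u:
δQ/Q = √((δh/h)² + (-1·δb/b)² + (3·δu/u)²) = √(0.00626 + 0.00133 + 0.0821) = 0.299
Q = 3.67e+05, so δQ = 0.299 × 3.67e+05 = 1.1e+05.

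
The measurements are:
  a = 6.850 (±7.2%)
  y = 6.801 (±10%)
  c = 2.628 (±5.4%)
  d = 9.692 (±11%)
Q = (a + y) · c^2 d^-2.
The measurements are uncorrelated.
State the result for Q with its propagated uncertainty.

1.004 ± 0.254

Let u = a + y = 13.65. δu = √(δa² + δy²) = √(0.243 + 0.463) = 0.840, so δu/u = 0.0615.
Q is then a monomial in u, c, d:
δQ/Q = √((δu/u)² + (2·δc/c)² + (-2·δd/d)²) = √(0.00379 + 0.0117 + 0.0484) = 0.253
Q = 1.004, so δQ = 0.253 × 1.004 = 0.254.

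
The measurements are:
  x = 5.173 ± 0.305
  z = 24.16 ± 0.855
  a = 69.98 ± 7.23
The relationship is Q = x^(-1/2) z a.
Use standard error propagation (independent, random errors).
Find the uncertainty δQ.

84.1

Relative error in a monomial: (δQ/Q)² = Σ (nᵢ · δxᵢ/xᵢ)².
  (−½·δx/x)² = (-0.5×0.0590)² = 0.000869;  (1·δz/z)² = (1×0.0354)² = 0.00125;  (1·δa/a)² = (1×0.103)² = 0.0107
δQ/Q = √(0.0128) = 0.113
Q = 743.4, so δQ = 0.113 × 743.4 = 84.1.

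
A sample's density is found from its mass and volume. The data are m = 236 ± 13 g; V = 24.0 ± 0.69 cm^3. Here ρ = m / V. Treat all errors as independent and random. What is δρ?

0.611 g/cm^3

ρ is a product of powers, so relative uncertainties combine in quadrature:
  (1·δm/m)² = (1×0.0551)² = 0.00303;  (-1·δV/V)² = (-1×0.0287)² = 0.000827
δρ/ρ = √(0.00386) = 0.0621
ρ = 9.83 g/cm^3, so δρ = 0.0621 × 9.83 = 0.611 g/cm^3.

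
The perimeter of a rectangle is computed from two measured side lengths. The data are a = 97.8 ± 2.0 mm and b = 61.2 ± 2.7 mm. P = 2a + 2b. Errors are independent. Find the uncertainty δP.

6.72 mm

Each term contributes (cᵢ δxᵢ)² to (δP)²:
  (2·δa)² = 16.0;  (2·δb)² = 29.2
δP = √(45.2) = 6.72 mm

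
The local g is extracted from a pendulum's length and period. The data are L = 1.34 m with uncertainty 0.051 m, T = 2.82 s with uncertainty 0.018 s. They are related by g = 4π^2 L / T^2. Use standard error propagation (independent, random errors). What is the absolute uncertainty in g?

Each factor contributes (exponent × relative error)² to (δg/g)²:
  (1·δL/L)² = (1×0.0381)² = 0.00145;  (-2·δT/T)² = (-2×0.00638)² = 0.000163
δg/g = √(0.00161) = 0.0401
g = 6.65 m/s^2, so δg = 0.0401 × 6.65 = 0.267 m/s^2.

0.267 m/s^2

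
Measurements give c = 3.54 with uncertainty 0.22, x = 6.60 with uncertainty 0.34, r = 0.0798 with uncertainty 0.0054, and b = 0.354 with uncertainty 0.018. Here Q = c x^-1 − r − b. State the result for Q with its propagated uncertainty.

Let p = c·x^-1 = 0.536. δp/p = √((1·δc/c)² + (-1·δx/x)²) = √(0.00386 + 0.00265) = 0.0807, so δp = 0.0433.
Q = p − r − b: δQ = √(δp² + δr² + δb²) = √(0.00187 + 2.92e-05 + 0.000324) = 0.0472
Q = 0.103.

0.103 ± 0.0472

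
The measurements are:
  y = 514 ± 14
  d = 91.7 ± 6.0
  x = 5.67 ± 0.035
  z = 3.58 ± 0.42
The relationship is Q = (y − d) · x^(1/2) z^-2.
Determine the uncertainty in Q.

Let u = y − d = 422. δu = √(δy² + δd²) = √(196 + 36.0) = 15.2, so δu/u = 0.0361.
Q is then a monomial in u, x, z:
δQ/Q = √((δu/u)² + (½·δx/x)² + (-2·δz/z)²) = √(0.00130 + 9.53e-06 + 0.0551) = 0.237
Q = 78.5, so δQ = 0.237 × 78.5 = 18.6.

18.6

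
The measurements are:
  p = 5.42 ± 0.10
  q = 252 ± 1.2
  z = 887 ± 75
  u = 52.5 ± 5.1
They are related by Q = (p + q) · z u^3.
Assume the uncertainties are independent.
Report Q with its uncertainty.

Let w = p + q = 257. δw = √(δp² + δq²) = √(0.0100 + 1.44) = 1.20, so δw/w = 0.00468.
Q is then a monomial in w, z, u:
δQ/Q = √((δw/w)² + (1·δz/z)² + (3·δu/u)²) = √(2.19e-05 + 0.00715 + 0.0849) = 0.303
Q = 3.3e+10, so δQ = 0.303 × 3.3e+10 = 1e+10.

(3.30 ± 1.00) × 10^10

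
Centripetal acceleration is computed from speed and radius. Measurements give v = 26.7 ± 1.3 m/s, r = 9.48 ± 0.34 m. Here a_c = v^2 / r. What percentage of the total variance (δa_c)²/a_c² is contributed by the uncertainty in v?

(δa_c/a_c)² = (2·δv/v)² + (-1·δr/r)²
  v term: (2×0.0487)² = 0.00948
  r term: (-1×0.0359)² = 0.00129
Total = 0.0108. Share from v = 0.00948/0.0108 = 0.881.

88.1%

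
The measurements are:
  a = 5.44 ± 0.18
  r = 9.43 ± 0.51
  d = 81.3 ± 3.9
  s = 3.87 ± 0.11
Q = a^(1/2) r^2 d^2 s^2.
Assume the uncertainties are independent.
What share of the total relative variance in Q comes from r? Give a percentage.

(δQ/Q)² = (½·δa/a)² + (2·δr/r)² + (2·δd/d)² + (2·δs/s)²
  a term: (0.5×0.0331)² = 0.000274
  r term: (2×0.0541)² = 0.0117
  d term: (2×0.0480)² = 0.00920
  s term: (2×0.0284)² = 0.00323
Total = 0.0244. Share from r = 0.0117/0.0244 = 0.479.

47.9%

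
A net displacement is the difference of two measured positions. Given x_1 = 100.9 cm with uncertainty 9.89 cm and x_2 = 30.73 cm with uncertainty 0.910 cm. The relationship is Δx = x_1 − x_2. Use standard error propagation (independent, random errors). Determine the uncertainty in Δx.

Each term contributes (cᵢ δxᵢ)² to (δΔx)²:
  (δx_1)² = 97.8;  (δx_2)² = 0.828
δΔx = √(98.6) = 9.93 cm

9.93 cm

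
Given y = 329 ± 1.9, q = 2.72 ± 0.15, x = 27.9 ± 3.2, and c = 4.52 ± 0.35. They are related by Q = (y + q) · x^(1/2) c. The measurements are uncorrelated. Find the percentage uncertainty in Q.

Let u = y + q = 332. δu = √(δy² + δq²) = √(3.61 + 0.0225) = 1.91, so δu/u = 0.00575.
Q is then a monomial in u, x, c:
δQ/Q = √((δu/u)² + (½·δx/x)² + (1·δc/c)²) = √(3.3e-05 + 0.00329 + 0.00600) = 0.0965

9.65%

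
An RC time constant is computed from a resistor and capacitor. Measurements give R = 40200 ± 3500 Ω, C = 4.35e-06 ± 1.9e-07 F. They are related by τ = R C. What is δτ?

0.0170 s

τ is a product of powers, so relative uncertainties combine in quadrature:
  (1·δR/R)² = (1×0.0871)² = 0.00758;  (1·δC/C)² = (1×0.0437)² = 0.00191
δτ/τ = √(0.00949) = 0.0974
τ = 0.175 s, so δτ = 0.0974 × 0.175 = 0.0170 s.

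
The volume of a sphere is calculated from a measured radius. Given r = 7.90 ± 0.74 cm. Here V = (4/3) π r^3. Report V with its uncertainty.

2070 ± 580 cm^3

Relative error in a monomial: (δV/V)² = Σ (nᵢ · δxᵢ/xᵢ)².
  (3·δr/r)² = (3×0.0937)² = 0.0790
δV/V = √(0.0790) = 0.281
V = 2070 cm^3, so δV = 0.281 × 2070 = 580 cm^3.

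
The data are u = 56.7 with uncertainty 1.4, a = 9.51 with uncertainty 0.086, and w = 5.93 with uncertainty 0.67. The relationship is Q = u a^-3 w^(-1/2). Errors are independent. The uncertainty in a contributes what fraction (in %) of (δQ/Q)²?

(δQ/Q)² = (1·δu/u)² + (-3·δa/a)² + (−½·δw/w)²
  u term: (1×0.0247)² = 0.000610
  a term: (-3×0.00904)² = 0.000736
  w term: (-0.5×0.113)² = 0.00319
Total = 0.00454. Share from a = 0.000736/0.00454 = 0.162.

16.2%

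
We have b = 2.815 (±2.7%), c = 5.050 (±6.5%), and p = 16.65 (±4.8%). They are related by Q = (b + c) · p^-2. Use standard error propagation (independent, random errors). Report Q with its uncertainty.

0.02837 ± 0.00298

Let u = b + c = 7.865. δu = √(δb² + δc²) = √(0.00578 + 0.108) = 0.337, so δu/u = 0.0428.
Q is then a monomial in u, p:
δQ/Q = √((δu/u)² + (-2·δp/p)²) = √(0.00184 + 0.00922) = 0.105
Q = 0.02837, so δQ = 0.105 × 0.02837 = 0.00298.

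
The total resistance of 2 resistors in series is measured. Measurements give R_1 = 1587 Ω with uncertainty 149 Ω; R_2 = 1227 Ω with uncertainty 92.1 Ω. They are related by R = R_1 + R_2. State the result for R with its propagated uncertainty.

R is a linear combination, so absolute uncertainties add in quadrature:
  (δR_1)² = 22200;  (δR_2)² = 8480
δR = √(30700) = 175 Ω
R = 2814 Ω.

2814 ± 175 Ω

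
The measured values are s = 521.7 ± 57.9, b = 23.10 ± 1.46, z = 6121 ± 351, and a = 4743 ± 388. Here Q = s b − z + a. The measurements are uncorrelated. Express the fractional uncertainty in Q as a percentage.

15.2%

Let p = s·b = 12050. δp/p = √((1·δs/s)² + (1·δb/b)²) = √(0.0123 + 0.00399) = 0.128, so δp = 1540.
Q = p − z + a: δQ = √(δp² + δz² + δa²) = √(2.37e+06 + 1.23e+05 + 1.51e+05) = 1630
Q = 10670, so δQ/Q = 1630/10670 = 0.152.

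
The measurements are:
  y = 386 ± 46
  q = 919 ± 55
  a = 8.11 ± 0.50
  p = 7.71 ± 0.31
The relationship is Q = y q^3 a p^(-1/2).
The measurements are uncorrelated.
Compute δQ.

1.97e+11

For a monomial Q ∝ y, q^3, a, p^(-1/2), fractional errors add in quadrature:
  (1·δy/y)² = (1×0.119)² = 0.0142;  (3·δq/q)² = (3×0.0598)² = 0.0322;  (1·δa/a)² = (1×0.0617)² = 0.00380;  (−½·δp/p)² = (-0.5×0.0402)² = 0.000404
δQ/Q = √(0.0506) = 0.225
Q = 8.75e+11, so δQ = 0.225 × 8.75e+11 = 1.97e+11.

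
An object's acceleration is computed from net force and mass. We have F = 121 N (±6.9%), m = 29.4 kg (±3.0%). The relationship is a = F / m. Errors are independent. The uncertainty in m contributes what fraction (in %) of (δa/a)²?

15.9%

(δa/a)² = (1·δF/F)² + (-1·δm/m)²
  F term: (1×0.0690)² = 0.00476
  m term: (-1×0.0300)² = 0.000900
Total = 0.00566. Share from m = 0.000900/0.00566 = 0.159.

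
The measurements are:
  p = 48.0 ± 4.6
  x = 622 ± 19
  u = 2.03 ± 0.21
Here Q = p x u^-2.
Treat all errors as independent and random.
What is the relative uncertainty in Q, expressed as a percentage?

Relative error in a monomial: (δQ/Q)² = Σ (nᵢ · δxᵢ/xᵢ)².
  (1·δp/p)² = (1×0.0958)² = 0.00918;  (1·δx/x)² = (1×0.0305)² = 0.000933;  (-2·δu/u)² = (-2×0.103)² = 0.0428
δQ/Q = √(0.0529) = 0.230

23.0%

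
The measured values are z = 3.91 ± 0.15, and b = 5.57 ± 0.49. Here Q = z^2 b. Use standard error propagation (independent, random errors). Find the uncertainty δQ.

9.94

Products/powers → add relative errors in quadrature, weighted by exponent:
  (2·δz/z)² = (2×0.0384)² = 0.00589;  (1·δb/b)² = (1×0.0880)² = 0.00774
δQ/Q = √(0.0136) = 0.117
Q = 85.2, so δQ = 0.117 × 85.2 = 9.94.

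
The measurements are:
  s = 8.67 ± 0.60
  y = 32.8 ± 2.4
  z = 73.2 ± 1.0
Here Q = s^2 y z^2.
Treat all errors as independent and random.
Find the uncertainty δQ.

2.1e+06

Since Q is a product/quotient, work with relative uncertainties:
  (2·δs/s)² = (2×0.0692)² = 0.0192;  (1·δy/y)² = (1×0.0732)² = 0.00535;  (2·δz/z)² = (2×0.0137)² = 0.000747
δQ/Q = √(0.0253) = 0.159
Q = 1.32e+07, so δQ = 0.159 × 1.32e+07 = 2.1e+06.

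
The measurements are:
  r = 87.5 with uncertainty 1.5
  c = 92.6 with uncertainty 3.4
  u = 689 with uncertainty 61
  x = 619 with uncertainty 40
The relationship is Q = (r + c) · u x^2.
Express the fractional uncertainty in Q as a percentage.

Let w = r + c = 180. δw = √(δr² + δc²) = √(2.25 + 11.6) = 3.72, so δw/w = 0.0206.
Q is then a monomial in w, u, x:
δQ/Q = √((δw/w)² + (1·δu/u)² + (2·δx/x)²) = √(0.000426 + 0.00784 + 0.0167) = 0.158

15.8%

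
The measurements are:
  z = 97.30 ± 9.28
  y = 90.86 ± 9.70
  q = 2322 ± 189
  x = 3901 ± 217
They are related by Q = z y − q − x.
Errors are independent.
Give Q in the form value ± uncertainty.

Let p = z·y = 8841. δp/p = √((1·δz/z)² + (1·δy/y)²) = √(0.00910 + 0.0114) = 0.143, so δp = 1270.
Q = p − q − x: δQ = √(δp² + δq² + δx²) = √(1.6e+06 + 35700 + 47100) = 1300
Q = 2618.

2618 ± 1300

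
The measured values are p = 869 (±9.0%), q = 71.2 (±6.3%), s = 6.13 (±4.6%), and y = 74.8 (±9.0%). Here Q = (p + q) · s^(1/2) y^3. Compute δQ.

2.76e+08

Let u = p + q = 940. δu = √(δp² + δq²) = √(6120 + 20.1) = 78.3, so δu/u = 0.0833.
Q is then a monomial in u, s, y:
δQ/Q = √((δu/u)² + (½·δs/s)² + (3·δy/y)²) = √(0.00694 + 0.000529 + 0.0729) = 0.283
Q = 9.74e+08, so δQ = 0.283 × 9.74e+08 = 2.76e+08.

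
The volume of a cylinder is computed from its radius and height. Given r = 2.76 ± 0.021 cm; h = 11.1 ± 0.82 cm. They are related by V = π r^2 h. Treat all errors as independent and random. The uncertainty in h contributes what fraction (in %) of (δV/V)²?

(δV/V)² = (2·δr/r)² + (1·δh/h)²
  r term: (2×0.00761)² = 0.000232
  h term: (1×0.0739)² = 0.00546
Total = 0.00569. Share from h = 0.00546/0.00569 = 0.959.

95.9%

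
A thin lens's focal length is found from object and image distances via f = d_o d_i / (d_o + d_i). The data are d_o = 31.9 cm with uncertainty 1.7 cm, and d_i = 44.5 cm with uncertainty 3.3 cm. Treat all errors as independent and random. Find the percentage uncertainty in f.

4.38%

∂f/∂d_o = (d_i/(d_o+d_i))² = 0.339;  ∂f/∂d_i = (d_o/(d_o+d_i))² = 0.174
δf = √((∂f/∂d_o · δd_o)² + (∂f/∂d_i · δd_i)²) = √(0.333 + 0.331) = 0.815 cm
f = 18.6 cm, so δf/f = 0.815/18.6 = 0.0438.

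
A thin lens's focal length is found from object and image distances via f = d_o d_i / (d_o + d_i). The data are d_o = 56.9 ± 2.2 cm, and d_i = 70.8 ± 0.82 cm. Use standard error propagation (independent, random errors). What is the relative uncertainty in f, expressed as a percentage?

∂f/∂d_o = (d_i/(d_o+d_i))² = 0.307;  ∂f/∂d_i = (d_o/(d_o+d_i))² = 0.199
δf = √((∂f/∂d_o · δd_o)² + (∂f/∂d_i · δd_i)²) = √(0.457 + 0.0265) = 0.696 cm
f = 31.5 cm, so δf/f = 0.696/31.5 = 0.0220.

2.20%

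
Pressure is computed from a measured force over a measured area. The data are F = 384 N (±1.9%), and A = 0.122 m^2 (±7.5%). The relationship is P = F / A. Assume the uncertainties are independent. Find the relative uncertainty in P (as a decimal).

P is a product of powers, so relative uncertainties combine in quadrature:
  (1·δF/F)² = (1×0.0190)² = 0.000361;  (-1·δA/A)² = (-1×0.0750)² = 0.00562
δP/P = √(0.00599) = 0.0774

0.0774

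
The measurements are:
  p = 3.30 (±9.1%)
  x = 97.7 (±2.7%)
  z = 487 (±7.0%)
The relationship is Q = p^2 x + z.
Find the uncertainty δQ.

Let w = p^2·x = 1060. δw/w = √((2·δp/p)² + (1·δx/x)²) = √(0.0331 + 0.000729) = 0.184, so δw = 196.
Q = w + z: δQ = √(δw² + δz²) = √(38300 + 1160) = 199

199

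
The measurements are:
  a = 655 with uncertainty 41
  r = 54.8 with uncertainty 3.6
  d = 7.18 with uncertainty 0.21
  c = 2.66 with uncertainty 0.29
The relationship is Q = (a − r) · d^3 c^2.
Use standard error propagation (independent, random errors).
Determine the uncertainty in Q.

Let u = a − r = 600. δu = √(δa² + δr²) = √(1680 + 13.0) = 41.2, so δu/u = 0.0686.
Q is then a monomial in u, d, c:
δQ/Q = √((δu/u)² + (3·δd/d)² + (2·δc/c)²) = √(0.00470 + 0.00770 + 0.0475) = 0.245
Q = 1.57e+06, so δQ = 0.245 × 1.57e+06 = 3.85e+05.

3.85e+05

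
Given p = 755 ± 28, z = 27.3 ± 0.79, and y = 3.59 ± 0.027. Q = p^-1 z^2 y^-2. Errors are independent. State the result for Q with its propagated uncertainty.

0.0766 ± 0.00539

Each factor contributes (exponent × relative error)² to (δQ/Q)²:
  (-1·δp/p)² = (-1×0.0371)² = 0.00138;  (2·δz/z)² = (2×0.0289)² = 0.00335;  (-2·δy/y)² = (-2×0.00752)² = 0.000226
δQ/Q = √(0.00495) = 0.0704
Q = 0.0766, so δQ = 0.0704 × 0.0766 = 0.00539.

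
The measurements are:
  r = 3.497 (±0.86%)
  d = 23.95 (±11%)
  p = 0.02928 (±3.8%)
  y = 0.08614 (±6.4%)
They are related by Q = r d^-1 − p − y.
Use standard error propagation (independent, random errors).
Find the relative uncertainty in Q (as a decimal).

0.558

Let w = r·d^-1 = 0.1460. δw/w = √((1·δr/r)² + (-1·δd/d)²) = √(7.4e-05 + 0.0121) = 0.110, so δw = 0.0161.
Q = w − p − y: δQ = √(δw² + δp² + δy²) = √(0.000260 + 1.24e-06 + 3.04e-05) = 0.0171
Q = 0.03059, so δQ/Q = 0.0171/0.03059 = 0.558.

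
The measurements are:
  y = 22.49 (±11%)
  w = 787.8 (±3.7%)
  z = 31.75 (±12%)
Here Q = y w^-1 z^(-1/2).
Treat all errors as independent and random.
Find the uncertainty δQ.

0.000662

Q is a product of powers, so relative uncertainties combine in quadrature:
  (1·δy/y)² = (1×0.110)² = 0.0121;  (-1·δw/w)² = (-1×0.0370)² = 0.00137;  (−½·δz/z)² = (-0.5×0.120)² = 0.00360
δQ/Q = √(0.0171) = 0.131
Q = 0.005066, so δQ = 0.131 × 0.005066 = 0.000662.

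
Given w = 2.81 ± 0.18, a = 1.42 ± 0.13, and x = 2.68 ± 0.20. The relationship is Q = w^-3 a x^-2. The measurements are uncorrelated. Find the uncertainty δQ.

0.00232

Since Q is a product/quotient, work with relative uncertainties:
  (-3·δw/w)² = (-3×0.0641)² = 0.0369;  (1·δa/a)² = (1×0.0915)² = 0.00838;  (-2·δx/x)² = (-2×0.0746)² = 0.0223
δQ/Q = √(0.0676) = 0.260
Q = 0.00891, so δQ = 0.260 × 0.00891 = 0.00232.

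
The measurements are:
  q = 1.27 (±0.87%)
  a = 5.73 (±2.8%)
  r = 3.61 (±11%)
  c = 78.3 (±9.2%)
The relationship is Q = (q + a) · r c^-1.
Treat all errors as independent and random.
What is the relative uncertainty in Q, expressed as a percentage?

14.5%

Let u = q + a = 7.00. δu = √(δq² + δa²) = √(0.000122 + 0.0257) = 0.161, so δu/u = 0.0230.
Q is then a monomial in u, r, c:
δQ/Q = √((δu/u)² + (1·δr/r)² + (-1·δc/c)²) = √(0.000528 + 0.0121 + 0.00846) = 0.145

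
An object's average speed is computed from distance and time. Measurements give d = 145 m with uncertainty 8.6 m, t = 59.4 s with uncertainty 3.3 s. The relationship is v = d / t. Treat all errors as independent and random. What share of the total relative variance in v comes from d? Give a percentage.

53.3%

(δv/v)² = (1·δd/d)² + (-1·δt/t)²
  d term: (1×0.0593)² = 0.00352
  t term: (-1×0.0556)² = 0.00309
Total = 0.00660. Share from d = 0.00352/0.00660 = 0.533.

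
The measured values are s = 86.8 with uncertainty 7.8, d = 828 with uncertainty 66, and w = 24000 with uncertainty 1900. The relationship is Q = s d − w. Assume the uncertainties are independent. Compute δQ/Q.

Let p = s·d = 71900. δp/p = √((1·δs/s)² + (1·δd/d)²) = √(0.00808 + 0.00635) = 0.120, so δp = 8630.
Q = p − w: δQ = √(δp² + δw²) = √(7.45e+07 + 3.61e+06) = 8840
Q = 47900, so δQ/Q = 8840/47900 = 0.185.

0.185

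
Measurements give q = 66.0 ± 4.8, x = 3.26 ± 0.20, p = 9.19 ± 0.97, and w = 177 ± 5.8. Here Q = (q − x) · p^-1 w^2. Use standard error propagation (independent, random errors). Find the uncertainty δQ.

31200

Let u = q − x = 62.7. δu = √(δq² + δx²) = √(23.0 + 0.0400) = 4.80, so δu/u = 0.0766.
Q is then a monomial in u, p, w:
δQ/Q = √((δu/u)² + (-1·δp/p)² + (2·δw/w)²) = √(0.00586 + 0.0111 + 0.00430) = 0.146
Q = 2.14e+05, so δQ = 0.146 × 2.14e+05 = 31200.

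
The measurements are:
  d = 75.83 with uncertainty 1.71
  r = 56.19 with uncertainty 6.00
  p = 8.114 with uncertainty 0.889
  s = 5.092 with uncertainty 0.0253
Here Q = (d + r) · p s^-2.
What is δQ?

4.95

Let u = d + r = 132.0. δu = √(δd² + δr²) = √(2.92 + 36.0) = 6.24, so δu/u = 0.0473.
Q is then a monomial in u, p, s:
δQ/Q = √((δu/u)² + (1·δp/p)² + (-2·δs/s)²) = √(0.00223 + 0.0120 + 9.87e-05) = 0.120
Q = 41.31, so δQ = 0.120 × 41.31 = 4.95.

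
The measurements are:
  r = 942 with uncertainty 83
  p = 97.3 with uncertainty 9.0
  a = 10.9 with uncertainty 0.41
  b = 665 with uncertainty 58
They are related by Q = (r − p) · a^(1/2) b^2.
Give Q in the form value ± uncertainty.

(1.23 ± 0.248) × 10^9

Let u = r − p = 845. δu = √(δr² + δp²) = √(6890 + 81.0) = 83.5, so δu/u = 0.0988.
Q is then a monomial in u, a, b:
δQ/Q = √((δu/u)² + (½·δa/a)² + (2·δb/b)²) = √(0.00977 + 0.000354 + 0.0304) = 0.201
Q = 1.23e+09, so δQ = 0.201 × 1.23e+09 = 2.48e+08.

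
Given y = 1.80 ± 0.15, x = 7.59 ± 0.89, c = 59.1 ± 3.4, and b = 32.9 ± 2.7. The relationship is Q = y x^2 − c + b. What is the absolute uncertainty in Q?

Let p = y·x^2 = 104. δp/p = √((1·δy/y)² + (2·δx/x)²) = √(0.00694 + 0.0550) = 0.249, so δp = 25.8.
Q = p − c + b: δQ = √(δp² + δc² + δb²) = √(666 + 11.6 + 7.29) = 26.2

26.2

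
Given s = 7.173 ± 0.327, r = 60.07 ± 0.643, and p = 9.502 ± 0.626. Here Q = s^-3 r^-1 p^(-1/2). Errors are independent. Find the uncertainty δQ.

Relative error in a monomial: (δQ/Q)² = Σ (nᵢ · δxᵢ/xᵢ)².
  (-3·δs/s)² = (-3×0.0456)² = 0.0187;  (-1·δr/r)² = (-1×0.0107)² = 0.000115;  (−½·δp/p)² = (-0.5×0.0659)² = 0.00109
δQ/Q = √(0.0199) = 0.141
Q = 1.463e-05, so δQ = 0.141 × 1.463e-05 = 2.06e-06.

2.06e-06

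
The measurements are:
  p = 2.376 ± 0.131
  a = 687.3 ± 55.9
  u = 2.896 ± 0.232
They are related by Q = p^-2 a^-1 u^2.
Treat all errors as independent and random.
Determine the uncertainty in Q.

Relative error in a monomial: (δQ/Q)² = Σ (nᵢ · δxᵢ/xᵢ)².
  (-2·δp/p)² = (-2×0.0551)² = 0.0122;  (-1·δa/a)² = (-1×0.0813)² = 0.00662;  (2·δu/u)² = (2×0.0801)² = 0.0257
δQ/Q = √(0.0444) = 0.211
Q = 0.002162, so δQ = 0.211 × 0.002162 = 0.000456.

0.000456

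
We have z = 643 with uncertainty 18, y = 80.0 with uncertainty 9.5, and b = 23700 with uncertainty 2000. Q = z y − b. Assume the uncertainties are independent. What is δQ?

Let p = z·y = 51400. δp/p = √((1·δz/z)² + (1·δy/y)²) = √(0.000784 + 0.0141) = 0.122, so δp = 6280.
Q = p − b: δQ = √(δp² + δb²) = √(3.94e+07 + 4e+06) = 6590

6590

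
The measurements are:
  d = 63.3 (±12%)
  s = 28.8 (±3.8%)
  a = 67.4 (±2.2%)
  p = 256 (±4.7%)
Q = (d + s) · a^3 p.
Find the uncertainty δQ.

8.39e+08

Let u = d + s = 92.1. δu = √(δd² + δs²) = √(57.7 + 1.20) = 7.67, so δu/u = 0.0833.
Q is then a monomial in u, a, p:
δQ/Q = √((δu/u)² + (3·δa/a)² + (1·δp/p)²) = √(0.00694 + 0.00436 + 0.00221) = 0.116
Q = 7.22e+09, so δQ = 0.116 × 7.22e+09 = 8.39e+08.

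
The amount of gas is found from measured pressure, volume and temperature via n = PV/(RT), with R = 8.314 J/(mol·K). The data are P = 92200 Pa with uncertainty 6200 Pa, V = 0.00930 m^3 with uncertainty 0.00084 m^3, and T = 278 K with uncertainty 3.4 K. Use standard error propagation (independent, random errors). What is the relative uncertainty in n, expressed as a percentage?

11.3%

For a monomial n ∝ P, V, T^-1, fractional errors add in quadrature:
  (1·δP/P)² = (1×0.0672)² = 0.00452;  (1·δV/V)² = (1×0.0903)² = 0.00816;  (-1·δT/T)² = (-1×0.0122)² = 0.000150
δn/n = √(0.0128) = 0.113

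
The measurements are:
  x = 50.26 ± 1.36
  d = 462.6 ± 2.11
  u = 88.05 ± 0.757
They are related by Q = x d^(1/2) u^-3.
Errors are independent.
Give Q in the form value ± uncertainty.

(1.584 ± 0.0593) × 10^-3

Each factor contributes (exponent × relative error)² to (δQ/Q)²:
  (1·δx/x)² = (1×0.0271)² = 0.000732;  (½·δd/d)² = (0.5×0.00456)² = 5.2e-06;  (-3·δu/u)² = (-3×0.00860)² = 0.000665
δQ/Q = √(0.00140) = 0.0375
Q = 0.001584, so δQ = 0.0375 × 0.001584 = 5.93e-05.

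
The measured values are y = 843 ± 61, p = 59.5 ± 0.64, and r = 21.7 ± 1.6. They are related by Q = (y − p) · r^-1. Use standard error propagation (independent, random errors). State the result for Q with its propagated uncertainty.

Let u = y − p = 784. δu = √(δy² + δp²) = √(3720 + 0.410) = 61.0, so δu/u = 0.0779.
Q is then a monomial in u, r:
δQ/Q = √((δu/u)² + (-1·δr/r)²) = √(0.00606 + 0.00544) = 0.107
Q = 36.1, so δQ = 0.107 × 36.1 = 3.87.

36.1 ± 3.87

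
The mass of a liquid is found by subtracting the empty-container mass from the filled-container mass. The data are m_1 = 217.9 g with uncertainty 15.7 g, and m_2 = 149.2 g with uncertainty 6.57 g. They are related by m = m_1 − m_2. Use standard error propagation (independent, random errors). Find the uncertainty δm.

17.0 g

For a sum/difference, combine absolute errors in quadrature:
  (δm_1)² = 246;  (δm_2)² = 43.2
δm = √(290) = 17.0 g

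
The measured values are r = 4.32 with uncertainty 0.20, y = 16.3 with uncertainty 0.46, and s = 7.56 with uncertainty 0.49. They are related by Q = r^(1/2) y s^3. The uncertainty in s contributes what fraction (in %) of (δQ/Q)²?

(δQ/Q)² = (½·δr/r)² + (1·δy/y)² + (3·δs/s)²
  r term: (0.5×0.0463)² = 0.000536
  y term: (1×0.0282)² = 0.000796
  s term: (3×0.0648)² = 0.0378
Total = 0.0391. Share from s = 0.0378/0.0391 = 0.966.

96.6%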